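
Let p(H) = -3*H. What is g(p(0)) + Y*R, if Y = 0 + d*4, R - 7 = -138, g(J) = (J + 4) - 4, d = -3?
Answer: 1572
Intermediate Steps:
g(J) = J (g(J) = (4 + J) - 4 = J)
R = -131 (R = 7 - 138 = -131)
Y = -12 (Y = 0 - 3*4 = 0 - 12 = -12)
g(p(0)) + Y*R = -3*0 - 12*(-131) = 0 + 1572 = 1572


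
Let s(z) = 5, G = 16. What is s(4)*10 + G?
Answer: 66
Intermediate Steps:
s(4)*10 + G = 5*10 + 16 = 50 + 16 = 66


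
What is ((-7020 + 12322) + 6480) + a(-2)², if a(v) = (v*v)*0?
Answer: 11782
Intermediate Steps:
a(v) = 0 (a(v) = v²*0 = 0)
((-7020 + 12322) + 6480) + a(-2)² = ((-7020 + 12322) + 6480) + 0² = (5302 + 6480) + 0 = 11782 + 0 = 11782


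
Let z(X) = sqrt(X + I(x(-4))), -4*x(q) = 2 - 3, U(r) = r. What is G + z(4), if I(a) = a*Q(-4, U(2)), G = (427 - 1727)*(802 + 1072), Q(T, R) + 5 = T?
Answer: -2436200 + sqrt(7)/2 ≈ -2.4362e+6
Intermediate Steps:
Q(T, R) = -5 + T
x(q) = 1/4 (x(q) = -(2 - 3)/4 = -1/4*(-1) = 1/4)
G = -2436200 (G = -1300*1874 = -2436200)
I(a) = -9*a (I(a) = a*(-5 - 4) = a*(-9) = -9*a)
z(X) = sqrt(-9/4 + X) (z(X) = sqrt(X - 9*1/4) = sqrt(X - 9/4) = sqrt(-9/4 + X))
G + z(4) = -2436200 + sqrt(-9 + 4*4)/2 = -2436200 + sqrt(-9 + 16)/2 = -2436200 + sqrt(7)/2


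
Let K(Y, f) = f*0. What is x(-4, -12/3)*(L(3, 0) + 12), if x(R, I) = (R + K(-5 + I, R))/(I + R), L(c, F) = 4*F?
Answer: 6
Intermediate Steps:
K(Y, f) = 0
x(R, I) = R/(I + R) (x(R, I) = (R + 0)/(I + R) = R/(I + R))
x(-4, -12/3)*(L(3, 0) + 12) = (-4/(-12/3 - 4))*(4*0 + 12) = (-4/(-12*⅓ - 4))*(0 + 12) = -4/(-4 - 4)*12 = -4/(-8)*12 = -4*(-⅛)*12 = (½)*12 = 6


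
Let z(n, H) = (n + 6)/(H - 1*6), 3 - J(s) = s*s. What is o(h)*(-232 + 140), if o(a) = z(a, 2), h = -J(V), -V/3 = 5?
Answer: 5244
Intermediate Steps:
V = -15 (V = -3*5 = -15)
J(s) = 3 - s² (J(s) = 3 - s*s = 3 - s²)
z(n, H) = (6 + n)/(-6 + H) (z(n, H) = (6 + n)/(H - 6) = (6 + n)/(-6 + H))
h = 222 (h = -(3 - 1*(-15)²) = -(3 - 1*225) = -(3 - 225) = -1*(-222) = 222)
o(a) = -3/2 - a/4 (o(a) = (6 + a)/(-6 + 2) = (6 + a)/(-4) = -(6 + a)/4 = -3/2 - a/4)
o(h)*(-232 + 140) = (-3/2 - ¼*222)*(-232 + 140) = (-3/2 - 111/2)*(-92) = -57*(-92) = 5244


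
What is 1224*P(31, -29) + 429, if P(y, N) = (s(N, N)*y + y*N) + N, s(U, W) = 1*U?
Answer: -2235819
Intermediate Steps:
s(U, W) = U
P(y, N) = N + 2*N*y (P(y, N) = (N*y + y*N) + N = (N*y + N*y) + N = 2*N*y + N = N + 2*N*y)
1224*P(31, -29) + 429 = 1224*(-29*(1 + 2*31)) + 429 = 1224*(-29*(1 + 62)) + 429 = 1224*(-29*63) + 429 = 1224*(-1827) + 429 = -2236248 + 429 = -2235819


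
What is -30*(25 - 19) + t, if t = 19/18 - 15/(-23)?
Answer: -73813/414 ≈ -178.29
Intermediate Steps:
t = 707/414 (t = 19*(1/18) - 15*(-1/23) = 19/18 + 15/23 = 707/414 ≈ 1.7077)
-30*(25 - 19) + t = -30*(25 - 19) + 707/414 = -30*6 + 707/414 = -180 + 707/414 = -73813/414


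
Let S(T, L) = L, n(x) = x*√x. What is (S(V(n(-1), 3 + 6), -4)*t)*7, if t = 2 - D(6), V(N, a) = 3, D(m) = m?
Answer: 112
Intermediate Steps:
n(x) = x^(3/2)
t = -4 (t = 2 - 1*6 = 2 - 6 = -4)
(S(V(n(-1), 3 + 6), -4)*t)*7 = -4*(-4)*7 = 16*7 = 112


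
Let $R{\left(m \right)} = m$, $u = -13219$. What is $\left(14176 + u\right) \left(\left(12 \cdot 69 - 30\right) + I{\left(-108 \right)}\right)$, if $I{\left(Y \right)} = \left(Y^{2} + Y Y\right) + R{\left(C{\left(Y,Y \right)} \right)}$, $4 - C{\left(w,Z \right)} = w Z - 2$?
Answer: $11931876$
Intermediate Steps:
$C{\left(w,Z \right)} = 6 - Z w$ ($C{\left(w,Z \right)} = 4 - \left(w Z - 2\right) = 4 - \left(Z w - 2\right) = 4 - \left(-2 + Z w\right) = 6 - Z w$)
$I{\left(Y \right)} = 6 + Y^{2}$ ($I{\left(Y \right)} = \left(Y^{2} + Y Y\right) - \left(-6 + Y Y\right) = \left(Y^{2} + Y^{2}\right) - \left(-6 + Y^{2}\right) = 2 Y^{2} - \left(-6 + Y^{2}\right) = 6 + Y^{2}$)
$\left(14176 + u\right) \left(\left(12 \cdot 69 - 30\right) + I{\left(-108 \right)}\right) = \left(14176 - 13219\right) \left(\left(12 \cdot 69 - 30\right) + \left(6 + \left(-108\right)^{2}\right)\right) = 957 \left(\left(828 - 30\right) + \left(6 + 11664\right)\right) = 957 \left(798 + 11670\right) = 957 \cdot 12468 = 11931876$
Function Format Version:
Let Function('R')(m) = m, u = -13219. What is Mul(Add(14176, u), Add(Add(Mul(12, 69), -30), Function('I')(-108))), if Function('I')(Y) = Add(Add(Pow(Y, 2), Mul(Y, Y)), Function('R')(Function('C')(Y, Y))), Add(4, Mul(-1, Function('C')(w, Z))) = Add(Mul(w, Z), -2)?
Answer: 11931876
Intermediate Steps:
Function('C')(w, Z) = Add(6, Mul(-1, Z, w)) (Function('C')(w, Z) = Add(4, Mul(-1, Add(Mul(w, Z), -2))) = Add(4, Mul(-1, Add(Mul(Z, w), -2))) = Add(4, Mul(-1, Add(-2, Mul(Z, w)))) = Add(4, Add(2, Mul(-1, Z, w))) = Add(6, Mul(-1, Z, w)))
Function('I')(Y) = Add(6, Pow(Y, 2)) (Function('I')(Y) = Add(Add(Pow(Y, 2), Mul(Y, Y)), Add(6, Mul(-1, Y, Y))) = Add(Add(Pow(Y, 2), Pow(Y, 2)), Add(6, Mul(-1, Pow(Y, 2)))) = Add(Mul(2, Pow(Y, 2)), Add(6, Mul(-1, Pow(Y, 2)))) = Add(6, Pow(Y, 2)))
Mul(Add(14176, u), Add(Add(Mul(12, 69), -30), Function('I')(-108))) = Mul(Add(14176, -13219), Add(Add(Mul(12, 69), -30), Add(6, Pow(-108, 2)))) = Mul(957, Add(Add(828, -30), Add(6, 11664))) = Mul(957, Add(798, 11670)) = Mul(957, 12468) = 11931876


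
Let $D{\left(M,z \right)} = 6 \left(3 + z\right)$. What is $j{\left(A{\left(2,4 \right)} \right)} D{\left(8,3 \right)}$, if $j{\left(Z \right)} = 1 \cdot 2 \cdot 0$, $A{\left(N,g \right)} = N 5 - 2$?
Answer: $0$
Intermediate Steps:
$A{\left(N,g \right)} = -2 + 5 N$ ($A{\left(N,g \right)} = 5 N - 2 = -2 + 5 N$)
$j{\left(Z \right)} = 0$ ($j{\left(Z \right)} = 2 \cdot 0 = 0$)
$D{\left(M,z \right)} = 18 + 6 z$
$j{\left(A{\left(2,4 \right)} \right)} D{\left(8,3 \right)} = 0 \left(18 + 6 \cdot 3\right) = 0 \left(18 + 18\right) = 0 \cdot 36 = 0$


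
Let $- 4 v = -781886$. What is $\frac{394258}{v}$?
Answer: $\frac{788516}{390943} \approx 2.017$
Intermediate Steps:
$v = \frac{390943}{2}$ ($v = \left(- \frac{1}{4}\right) \left(-781886\right) = \frac{390943}{2} \approx 1.9547 \cdot 10^{5}$)
$\frac{394258}{v} = \frac{394258}{\frac{390943}{2}} = 394258 \cdot \frac{2}{390943} = \frac{788516}{390943}$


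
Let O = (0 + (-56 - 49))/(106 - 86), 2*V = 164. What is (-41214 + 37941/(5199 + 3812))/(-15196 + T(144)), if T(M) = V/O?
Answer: 7798169673/2878509884 ≈ 2.7091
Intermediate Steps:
V = 82 (V = (1/2)*164 = 82)
O = -21/4 (O = (0 - 105)/20 = -105*1/20 = -21/4 ≈ -5.2500)
T(M) = -328/21 (T(M) = 82/(-21/4) = 82*(-4/21) = -328/21)
(-41214 + 37941/(5199 + 3812))/(-15196 + T(144)) = (-41214 + 37941/(5199 + 3812))/(-15196 - 328/21) = (-41214 + 37941/9011)/(-319444/21) = (-41214 + 37941*(1/9011))*(-21/319444) = (-41214 + 37941/9011)*(-21/319444) = -371341413/9011*(-21/319444) = 7798169673/2878509884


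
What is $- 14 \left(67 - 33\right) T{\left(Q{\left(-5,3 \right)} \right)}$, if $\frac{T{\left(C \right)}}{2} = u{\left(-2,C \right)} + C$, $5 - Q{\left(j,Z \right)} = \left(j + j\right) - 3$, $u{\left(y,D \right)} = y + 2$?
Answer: $-17136$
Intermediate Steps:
$u{\left(y,D \right)} = 2 + y$
$Q{\left(j,Z \right)} = 8 - 2 j$ ($Q{\left(j,Z \right)} = 5 - \left(\left(j + j\right) - 3\right) = 5 - \left(2 j - 3\right) = 5 - \left(-3 + 2 j\right) = 8 - 2 j$)
$T{\left(C \right)} = 2 C$ ($T{\left(C \right)} = 2 \left(\left(2 - 2\right) + C\right) = 2 \left(0 + C\right) = 2 C$)
$- 14 \left(67 - 33\right) T{\left(Q{\left(-5,3 \right)} \right)} = - 14 \left(67 - 33\right) 2 \left(8 - -10\right) = \left(-14\right) 34 \cdot 2 \left(8 + 10\right) = - 476 \cdot 2 \cdot 18 = \left(-476\right) 36 = -17136$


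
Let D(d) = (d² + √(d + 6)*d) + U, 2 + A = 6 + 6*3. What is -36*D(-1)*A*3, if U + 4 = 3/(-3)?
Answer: 9504 + 2376*√5 ≈ 14817.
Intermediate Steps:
A = 22 (A = -2 + (6 + 6*3) = -2 + (6 + 18) = -2 + 24 = 22)
U = -5 (U = -4 + 3/(-3) = -4 + 3*(-⅓) = -4 - 1 = -5)
D(d) = -5 + d² + d*√(6 + d) (D(d) = (d² + √(d + 6)*d) - 5 = (d² + √(6 + d)*d) - 5 = (d² + d*√(6 + d)) - 5 = -5 + d² + d*√(6 + d))
-36*D(-1)*A*3 = -36*(-5 + (-1)² - √(6 - 1))*22*3 = -36*(-5 + 1 - √5)*22*3 = -36*(-4 - √5)*22*3 = -36*(-88 - 22*√5)*3 = -36*(-264 - 66*√5) = 9504 + 2376*√5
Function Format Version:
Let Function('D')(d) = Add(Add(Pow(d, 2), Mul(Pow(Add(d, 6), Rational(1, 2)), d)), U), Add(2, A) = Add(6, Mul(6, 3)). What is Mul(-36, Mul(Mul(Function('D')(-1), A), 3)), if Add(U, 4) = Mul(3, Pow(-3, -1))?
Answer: Add(9504, Mul(2376, Pow(5, Rational(1, 2)))) ≈ 14817.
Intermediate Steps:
A = 22 (A = Add(-2, Add(6, Mul(6, 3))) = Add(-2, Add(6, 18)) = Add(-2, 24) = 22)
U = -5 (U = Add(-4, Mul(3, Pow(-3, -1))) = Add(-4, Mul(3, Rational(-1, 3))) = Add(-4, -1) = -5)
Function('D')(d) = Add(-5, Pow(d, 2), Mul(d, Pow(Add(6, d), Rational(1, 2)))) (Function('D')(d) = Add(Add(Pow(d, 2), Mul(Pow(Add(d, 6), Rational(1, 2)), d)), -5) = Add(Add(Pow(d, 2), Mul(Pow(Add(6, d), Rational(1, 2)), d)), -5) = Add(Add(Pow(d, 2), Mul(d, Pow(Add(6, d), Rational(1, 2)))), -5) = Add(-5, Pow(d, 2), Mul(d, Pow(Add(6, d), Rational(1, 2)))))
Mul(-36, Mul(Mul(Function('D')(-1), A), 3)) = Mul(-36, Mul(Mul(Add(-5, Pow(-1, 2), Mul(-1, Pow(Add(6, -1), Rational(1, 2)))), 22), 3)) = Mul(-36, Mul(Mul(Add(-5, 1, Mul(-1, Pow(5, Rational(1, 2)))), 22), 3)) = Mul(-36, Mul(Mul(Add(-4, Mul(-1, Pow(5, Rational(1, 2)))), 22), 3)) = Mul(-36, Mul(Add(-88, Mul(-22, Pow(5, Rational(1, 2)))), 3)) = Mul(-36, Add(-264, Mul(-66, Pow(5, Rational(1, 2))))) = Add(9504, Mul(2376, Pow(5, Rational(1, 2))))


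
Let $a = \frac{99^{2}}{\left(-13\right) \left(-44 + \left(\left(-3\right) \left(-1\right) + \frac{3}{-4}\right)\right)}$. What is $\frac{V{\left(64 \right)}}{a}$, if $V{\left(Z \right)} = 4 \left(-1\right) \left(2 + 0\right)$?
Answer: $- \frac{4342}{9801} \approx -0.44302$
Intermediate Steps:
$V{\left(Z \right)} = -8$ ($V{\left(Z \right)} = \left(-4\right) 2 = -8$)
$a = \frac{39204}{2171}$ ($a = \frac{9801}{\left(-13\right) \left(-44 + \left(3 + 3 \left(- \frac{1}{4}\right)\right)\right)} = \frac{9801}{\left(-13\right) \left(-44 + \left(3 - \frac{3}{4}\right)\right)} = \frac{9801}{\left(-13\right) \left(-44 + \frac{9}{4}\right)} = \frac{9801}{\left(-13\right) \left(- \frac{167}{4}\right)} = \frac{9801}{\frac{2171}{4}} = 9801 \cdot \frac{4}{2171} = \frac{39204}{2171} \approx 18.058$)
$\frac{V{\left(64 \right)}}{a} = - \frac{8}{\frac{39204}{2171}} = \left(-8\right) \frac{2171}{39204} = - \frac{4342}{9801}$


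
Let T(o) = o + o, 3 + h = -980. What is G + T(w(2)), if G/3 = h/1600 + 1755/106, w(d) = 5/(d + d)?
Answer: 4267703/84800 ≈ 50.327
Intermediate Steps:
h = -983 (h = -3 - 980 = -983)
w(d) = 5/(2*d) (w(d) = 5/((2*d)) = 5*(1/(2*d)) = 5/(2*d))
T(o) = 2*o
G = 4055703/84800 (G = 3*(-983/1600 + 1755/106) = 3*(1351901/84800) = 4055703/84800 ≈ 47.827)
G + T(w(2)) = 4055703/84800 + 2*((5/2)/2) = 4055703/84800 + 2*((5/2)*(½)) = 4055703/84800 + 2*(5/4) = 4055703/84800 + 5/2 = 4267703/84800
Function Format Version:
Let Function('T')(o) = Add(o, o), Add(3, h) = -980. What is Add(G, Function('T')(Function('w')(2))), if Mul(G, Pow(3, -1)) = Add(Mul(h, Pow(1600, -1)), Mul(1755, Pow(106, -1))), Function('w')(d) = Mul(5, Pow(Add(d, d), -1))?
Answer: Rational(4267703, 84800) ≈ 50.327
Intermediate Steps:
h = -983 (h = Add(-3, -980) = -983)
Function('w')(d) = Mul(Rational(5, 2), Pow(d, -1)) (Function('w')(d) = Mul(5, Pow(Mul(2, d), -1)) = Mul(5, Mul(Rational(1, 2), Pow(d, -1))) = Mul(Rational(5, 2), Pow(d, -1)))
Function('T')(o) = Mul(2, o)
G = Rational(4055703, 84800) (G = Mul(3, Add(Mul(-983, Pow(1600, -1)), Mul(1755, Pow(106, -1)))) = Mul(3, Add(Mul(-983, Rational(1, 1600)), Mul(1755, Rational(1, 106)))) = Mul(3, Add(Rational(-983, 1600), Rational(1755, 106))) = Mul(3, Rational(1351901, 84800)) = Rational(4055703, 84800) ≈ 47.827)
Add(G, Function('T')(Function('w')(2))) = Add(Rational(4055703, 84800), Mul(2, Mul(Rational(5, 2), Pow(2, -1)))) = Add(Rational(4055703, 84800), Mul(2, Mul(Rational(5, 2), Rational(1, 2)))) = Add(Rational(4055703, 84800), Mul(2, Rational(5, 4))) = Add(Rational(4055703, 84800), Rational(5, 2)) = Rational(4267703, 84800)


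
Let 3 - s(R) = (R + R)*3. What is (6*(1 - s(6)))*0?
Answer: 0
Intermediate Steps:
s(R) = 3 - 6*R (s(R) = 3 - (R + R)*3 = 3 - 2*R*3 = 3 - 6*R)
(6*(1 - s(6)))*0 = (6*(1 - (3 - 6*6)))*0 = (6*(1 - (3 - 36)))*0 = (6*(1 - 1*(-33)))*0 = (6*(1 + 33))*0 = (6*34)*0 = 204*0 = 0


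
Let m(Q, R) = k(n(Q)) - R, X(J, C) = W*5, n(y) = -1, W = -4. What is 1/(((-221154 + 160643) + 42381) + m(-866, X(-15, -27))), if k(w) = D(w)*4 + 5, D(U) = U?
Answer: -1/18109 ≈ -5.5221e-5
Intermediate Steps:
k(w) = 5 + 4*w (k(w) = w*4 + 5 = 4*w + 5 = 5 + 4*w)
X(J, C) = -20 (X(J, C) = -4*5 = -20)
m(Q, R) = 1 - R (m(Q, R) = (5 + 4*(-1)) - R = (5 - 4) - R = 1 - R)
1/(((-221154 + 160643) + 42381) + m(-866, X(-15, -27))) = 1/(((-221154 + 160643) + 42381) + (1 - 1*(-20))) = 1/((-60511 + 42381) + (1 + 20)) = 1/(-18130 + 21) = 1/(-18109) = -1/18109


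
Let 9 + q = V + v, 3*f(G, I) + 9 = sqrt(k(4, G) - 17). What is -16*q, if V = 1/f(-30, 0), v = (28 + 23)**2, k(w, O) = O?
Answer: -331749/8 + 3*I*sqrt(47)/8 ≈ -41469.0 + 2.5709*I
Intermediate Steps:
v = 2601 (v = 51**2 = 2601)
f(G, I) = -3 + sqrt(-17 + G)/3 (f(G, I) = -3 + sqrt(G - 17)/3 = -3 + sqrt(-17 + G)/3)
V = 1/(-3 + I*sqrt(47)/3) (V = 1/(-3 + sqrt(-17 - 30)/3) = 1/(-3 + sqrt(-47)/3) = 1/(-3 + (I*sqrt(47))/3) = 1/(-3 + I*sqrt(47)/3) ≈ -0.21094 - 0.16068*I)
q = 331749/128 - 3*I*sqrt(47)/128 (q = -9 + ((-27/128 - 3*I*sqrt(47)/128) + 2601) = -9 + (332901/128 - 3*I*sqrt(47)/128) = 331749/128 - 3*I*sqrt(47)/128 ≈ 2591.8 - 0.16068*I)
-16*q = -16*(331749/128 - 3*I*sqrt(47)/128) = -331749/8 + 3*I*sqrt(47)/8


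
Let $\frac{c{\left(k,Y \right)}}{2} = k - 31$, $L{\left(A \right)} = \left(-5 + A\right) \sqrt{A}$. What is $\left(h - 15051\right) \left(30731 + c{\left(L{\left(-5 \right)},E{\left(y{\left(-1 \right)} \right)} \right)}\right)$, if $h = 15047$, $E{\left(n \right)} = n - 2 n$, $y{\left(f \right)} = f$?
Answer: $-122676 + 80 i \sqrt{5} \approx -1.2268 \cdot 10^{5} + 178.89 i$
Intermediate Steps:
$E{\left(n \right)} = - n$
$L{\left(A \right)} = \sqrt{A} \left(-5 + A\right)$
$c{\left(k,Y \right)} = -62 + 2 k$ ($c{\left(k,Y \right)} = 2 \left(k - 31\right) = 2 \left(-31 + k\right) = -62 + 2 k$)
$\left(h - 15051\right) \left(30731 + c{\left(L{\left(-5 \right)},E{\left(y{\left(-1 \right)} \right)} \right)}\right) = \left(15047 - 15051\right) \left(30731 - \left(62 - 2 \sqrt{-5} \left(-5 - 5\right)\right)\right) = - 4 \left(30731 - \left(62 - 2 i \sqrt{5} \left(-10\right)\right)\right) = - 4 \left(30731 - \left(62 - 2 \left(- 10 i \sqrt{5}\right)\right)\right) = - 4 \left(30731 - \left(62 + 20 i \sqrt{5}\right)\right) = - 4 \left(30669 - 20 i \sqrt{5}\right) = -122676 + 80 i \sqrt{5}$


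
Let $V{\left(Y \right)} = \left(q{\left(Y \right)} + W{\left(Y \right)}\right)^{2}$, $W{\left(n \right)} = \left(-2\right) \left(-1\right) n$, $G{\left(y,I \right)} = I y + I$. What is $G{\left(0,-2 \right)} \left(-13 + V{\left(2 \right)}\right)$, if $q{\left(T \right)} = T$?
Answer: $-46$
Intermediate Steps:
$G{\left(y,I \right)} = I + I y$
$W{\left(n \right)} = 2 n$
$V{\left(Y \right)} = 9 Y^{2}$ ($V{\left(Y \right)} = \left(Y + 2 Y\right)^{2} = \left(3 Y\right)^{2} = 9 Y^{2}$)
$G{\left(0,-2 \right)} \left(-13 + V{\left(2 \right)}\right) = - 2 \left(1 + 0\right) \left(-13 + 9 \cdot 2^{2}\right) = \left(-2\right) 1 \left(-13 + 9 \cdot 4\right) = - 2 \left(-13 + 36\right) = \left(-2\right) 23 = -46$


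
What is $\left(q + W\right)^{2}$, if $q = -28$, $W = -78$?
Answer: $11236$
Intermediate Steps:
$\left(q + W\right)^{2} = \left(-28 - 78\right)^{2} = \left(-106\right)^{2} = 11236$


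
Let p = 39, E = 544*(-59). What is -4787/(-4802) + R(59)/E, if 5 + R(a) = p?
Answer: 2257063/2266544 ≈ 0.99582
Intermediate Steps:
E = -32096
R(a) = 34 (R(a) = -5 + 39 = 34)
-4787/(-4802) + R(59)/E = -4787/(-4802) + 34/(-32096) = -4787*(-1/4802) + 34*(-1/32096) = 4787/4802 - 1/944 = 2257063/2266544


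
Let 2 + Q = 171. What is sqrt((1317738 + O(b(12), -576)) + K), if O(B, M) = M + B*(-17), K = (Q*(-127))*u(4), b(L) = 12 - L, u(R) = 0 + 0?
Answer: sqrt(1317162) ≈ 1147.7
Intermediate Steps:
Q = 169 (Q = -2 + 171 = 169)
u(R) = 0
K = 0 (K = (169*(-127))*0 = -21463*0 = 0)
O(B, M) = M - 17*B
sqrt((1317738 + O(b(12), -576)) + K) = sqrt((1317738 + (-576 - 17*(12 - 1*12))) + 0) = sqrt((1317738 + (-576 - 17*(12 - 12))) + 0) = sqrt((1317738 + (-576 - 17*0)) + 0) = sqrt((1317738 + (-576 + 0)) + 0) = sqrt((1317738 - 576) + 0) = sqrt(1317162 + 0) = sqrt(1317162)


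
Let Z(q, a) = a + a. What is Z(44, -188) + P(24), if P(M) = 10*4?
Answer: -336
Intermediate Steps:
P(M) = 40
Z(q, a) = 2*a
Z(44, -188) + P(24) = 2*(-188) + 40 = -376 + 40 = -336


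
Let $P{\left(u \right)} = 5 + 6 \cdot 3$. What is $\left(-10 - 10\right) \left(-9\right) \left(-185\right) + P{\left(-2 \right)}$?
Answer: $-33277$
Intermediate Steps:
$P{\left(u \right)} = 23$ ($P{\left(u \right)} = 5 + 18 = 23$)
$\left(-10 - 10\right) \left(-9\right) \left(-185\right) + P{\left(-2 \right)} = \left(-10 - 10\right) \left(-9\right) \left(-185\right) + 23 = \left(-20\right) \left(-9\right) \left(-185\right) + 23 = 180 \left(-185\right) + 23 = -33300 + 23 = -33277$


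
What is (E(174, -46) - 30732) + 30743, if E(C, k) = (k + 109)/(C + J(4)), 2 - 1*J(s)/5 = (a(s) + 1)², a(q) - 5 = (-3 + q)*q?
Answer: 3413/316 ≈ 10.801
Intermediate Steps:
a(q) = 5 + q*(-3 + q) (a(q) = 5 + (-3 + q)*q = 5 + q*(-3 + q))
J(s) = 10 - 5*(6 + s² - 3*s)² (J(s) = 10 - 5*((5 + s² - 3*s) + 1)² = 10 - 5*(6 + s² - 3*s)²)
E(C, k) = (109 + k)/(-490 + C) (E(C, k) = (k + 109)/(C + (10 - 5*(6 + 4² - 3*4)²)) = (109 + k)/(C + (10 - 5*(6 + 16 - 12)²)) = (109 + k)/(C + (10 - 5*10²)) = (109 + k)/(C + (10 - 5*100)) = (109 + k)/(C + (10 - 500)) = (109 + k)/(C - 490) = (109 + k)/(-490 + C))
(E(174, -46) - 30732) + 30743 = ((109 - 46)/(-490 + 174) - 30732) + 30743 = (63/(-316) - 30732) + 30743 = (-1/316*63 - 30732) + 30743 = (-63/316 - 30732) + 30743 = -9711375/316 + 30743 = 3413/316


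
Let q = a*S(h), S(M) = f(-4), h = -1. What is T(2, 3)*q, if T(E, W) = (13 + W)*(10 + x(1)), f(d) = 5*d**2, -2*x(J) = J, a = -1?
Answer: -12160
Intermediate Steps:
x(J) = -J/2
S(M) = 80 (S(M) = 5*(-4)**2 = 5*16 = 80)
T(E, W) = 247/2 + 19*W/2 (T(E, W) = (13 + W)*(10 - 1/2*1) = (13 + W)*(10 - 1/2) = (13 + W)*(19/2) = 247/2 + 19*W/2)
q = -80 (q = -1*80 = -80)
T(2, 3)*q = (247/2 + (19/2)*3)*(-80) = (247/2 + 57/2)*(-80) = 152*(-80) = -12160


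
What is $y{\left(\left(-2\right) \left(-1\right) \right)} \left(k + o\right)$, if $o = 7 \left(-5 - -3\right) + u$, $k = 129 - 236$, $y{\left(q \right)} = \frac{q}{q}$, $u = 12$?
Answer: $-109$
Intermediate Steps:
$y{\left(q \right)} = 1$
$k = -107$
$o = -2$ ($o = 7 \left(-5 - -3\right) + 12 = 7 \left(-5 + 3\right) + 12 = 7 \left(-2\right) + 12 = -14 + 12 = -2$)
$y{\left(\left(-2\right) \left(-1\right) \right)} \left(k + o\right) = 1 \left(-107 - 2\right) = 1 \left(-109\right) = -109$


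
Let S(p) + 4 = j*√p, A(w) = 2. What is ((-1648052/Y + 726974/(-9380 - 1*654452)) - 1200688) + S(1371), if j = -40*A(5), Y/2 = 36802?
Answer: -7333473471161867/6107586316 - 80*√1371 ≈ -1.2037e+6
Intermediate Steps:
Y = 73604 (Y = 2*36802 = 73604)
j = -80 (j = -40*2 = -80)
S(p) = -4 - 80*√p
((-1648052/Y + 726974/(-9380 - 1*654452)) - 1200688) + S(1371) = ((-1648052/73604 + 726974/(-9380 - 1*654452)) - 1200688) + (-4 - 80*√1371) = ((-1648052*1/73604 + 726974/(-9380 - 654452)) - 1200688) + (-4 - 80*√1371) = ((-412013/18401 + 726974/(-663832)) - 1200688) + (-4 - 80*√1371) = ((-412013/18401 + 726974*(-1/663832)) - 1200688) + (-4 - 80*√1371) = ((-412013/18401 - 363487/331916) - 1200688) + (-4 - 80*√1371) = (-143442231195/6107586316 - 1200688) + (-4 - 80*√1371) = -7333449040816603/6107586316 + (-4 - 80*√1371) = -7333473471161867/6107586316 - 80*√1371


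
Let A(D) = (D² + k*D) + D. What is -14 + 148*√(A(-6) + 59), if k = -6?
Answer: -14 + 740*√5 ≈ 1640.7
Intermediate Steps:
A(D) = D² - 5*D (A(D) = (D² - 6*D) + D = D² - 5*D)
-14 + 148*√(A(-6) + 59) = -14 + 148*√(-6*(-5 - 6) + 59) = -14 + 148*√(-6*(-11) + 59) = -14 + 148*√(66 + 59) = -14 + 148*√125 = -14 + 148*(5*√5) = -14 + 740*√5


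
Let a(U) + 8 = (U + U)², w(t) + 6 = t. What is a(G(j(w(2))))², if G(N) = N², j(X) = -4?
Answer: 1032256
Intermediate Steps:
w(t) = -6 + t
a(U) = -8 + 4*U² (a(U) = -8 + (U + U)² = -8 + (2*U)² = -8 + 4*U²)
a(G(j(w(2))))² = (-8 + 4*((-4)²)²)² = (-8 + 4*16²)² = (-8 + 4*256)² = (-8 + 1024)² = 1016² = 1032256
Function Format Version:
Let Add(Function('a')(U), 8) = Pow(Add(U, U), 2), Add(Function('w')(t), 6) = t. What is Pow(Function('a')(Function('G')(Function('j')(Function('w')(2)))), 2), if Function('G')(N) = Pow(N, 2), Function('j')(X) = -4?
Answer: 1032256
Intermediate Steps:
Function('w')(t) = Add(-6, t)
Function('a')(U) = Add(-8, Mul(4, Pow(U, 2))) (Function('a')(U) = Add(-8, Pow(Add(U, U), 2)) = Add(-8, Pow(Mul(2, U), 2)) = Add(-8, Mul(4, Pow(U, 2))))
Pow(Function('a')(Function('G')(Function('j')(Function('w')(2)))), 2) = Pow(Add(-8, Mul(4, Pow(Pow(-4, 2), 2))), 2) = Pow(Add(-8, Mul(4, Pow(16, 2))), 2) = Pow(Add(-8, Mul(4, 256)), 2) = Pow(Add(-8, 1024), 2) = Pow(1016, 2) = 1032256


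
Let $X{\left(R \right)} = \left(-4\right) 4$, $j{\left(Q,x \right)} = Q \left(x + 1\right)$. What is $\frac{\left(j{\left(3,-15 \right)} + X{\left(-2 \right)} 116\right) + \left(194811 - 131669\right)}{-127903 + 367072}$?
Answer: $\frac{61244}{239169} \approx 0.25607$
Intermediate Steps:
$j{\left(Q,x \right)} = Q \left(1 + x\right)$
$X{\left(R \right)} = -16$
$\frac{\left(j{\left(3,-15 \right)} + X{\left(-2 \right)} 116\right) + \left(194811 - 131669\right)}{-127903 + 367072} = \frac{\left(3 \left(1 - 15\right) - 1856\right) + \left(194811 - 131669\right)}{-127903 + 367072} = \frac{\left(3 \left(-14\right) - 1856\right) + \left(194811 - 131669\right)}{239169} = \left(\left(-42 - 1856\right) + 63142\right) \frac{1}{239169} = \left(-1898 + 63142\right) \frac{1}{239169} = 61244 \cdot \frac{1}{239169} = \frac{61244}{239169}$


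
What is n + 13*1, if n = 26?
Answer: 39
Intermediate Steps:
n + 13*1 = 26 + 13*1 = 26 + 13 = 39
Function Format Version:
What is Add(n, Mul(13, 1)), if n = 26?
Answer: 39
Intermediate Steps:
Add(n, Mul(13, 1)) = Add(26, Mul(13, 1)) = Add(26, 13) = 39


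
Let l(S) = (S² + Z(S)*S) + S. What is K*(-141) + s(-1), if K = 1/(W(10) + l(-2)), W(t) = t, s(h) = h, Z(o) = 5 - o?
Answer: 139/2 ≈ 69.500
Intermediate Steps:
l(S) = S + S² + S*(5 - S) (l(S) = (S² + (5 - S)*S) + S = (S² + S*(5 - S)) + S = S + S² + S*(5 - S))
K = -½ (K = 1/(10 + 6*(-2)) = 1/(10 - 12) = 1/(-2) = -½ ≈ -0.50000)
K*(-141) + s(-1) = -½*(-141) - 1 = 141/2 - 1 = 139/2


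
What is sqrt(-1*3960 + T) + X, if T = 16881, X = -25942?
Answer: -25942 + sqrt(12921) ≈ -25828.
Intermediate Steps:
sqrt(-1*3960 + T) + X = sqrt(-1*3960 + 16881) - 25942 = sqrt(-3960 + 16881) - 25942 = sqrt(12921) - 25942 = -25942 + sqrt(12921)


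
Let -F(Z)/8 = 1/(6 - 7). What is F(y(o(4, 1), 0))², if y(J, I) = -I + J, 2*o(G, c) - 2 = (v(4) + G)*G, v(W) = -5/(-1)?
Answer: 64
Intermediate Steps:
v(W) = 5 (v(W) = -5*(-1) = 5)
o(G, c) = 1 + G*(5 + G)/2 (o(G, c) = 1 + ((5 + G)*G)/2 = 1 + (G*(5 + G))/2 = 1 + G*(5 + G)/2)
y(J, I) = J - I
F(Z) = 8 (F(Z) = -8/(6 - 7) = -8/(-1) = -8*(-1) = 8)
F(y(o(4, 1), 0))² = 8² = 64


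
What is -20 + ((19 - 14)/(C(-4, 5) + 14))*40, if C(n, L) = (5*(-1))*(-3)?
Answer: -380/29 ≈ -13.103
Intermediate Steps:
C(n, L) = 15 (C(n, L) = -5*(-3) = 15)
-20 + ((19 - 14)/(C(-4, 5) + 14))*40 = -20 + ((19 - 14)/(15 + 14))*40 = -20 + (5/29)*40 = -20 + 200/29 = -380/29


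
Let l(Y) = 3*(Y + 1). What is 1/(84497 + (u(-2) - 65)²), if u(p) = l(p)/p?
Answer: 4/354117 ≈ 1.1296e-5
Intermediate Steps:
l(Y) = 3 + 3*Y (l(Y) = 3*(1 + Y) = 3 + 3*Y)
u(p) = (3 + 3*p)/p
1/(84497 + (u(-2) - 65)²) = 1/(84497 + ((3 + 3/(-2)) - 65)²) = 1/(84497 + ((3 + 3*(-½)) - 65)²) = 1/(84497 + ((3 - 3/2) - 65)²) = 1/(84497 + (3/2 - 65)²) = 1/(84497 + (-127/2)²) = 1/(84497 + 16129/4) = 1/(354117/4) = 4/354117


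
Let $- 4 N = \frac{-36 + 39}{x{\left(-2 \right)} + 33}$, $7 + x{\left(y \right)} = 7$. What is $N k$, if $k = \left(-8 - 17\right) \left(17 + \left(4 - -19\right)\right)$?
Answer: $\frac{250}{11} \approx 22.727$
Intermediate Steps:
$x{\left(y \right)} = 0$ ($x{\left(y \right)} = -7 + 7 = 0$)
$N = - \frac{1}{44}$ ($N = - \frac{\left(-36 + 39\right) \frac{1}{0 + 33}}{4} = - \frac{3 \cdot \frac{1}{33}}{4} = \left(- \frac{1}{4}\right) \frac{1}{11} = - \frac{1}{44} \approx -0.022727$)
$k = -1000$ ($k = - 25 \left(17 + \left(4 + 19\right)\right) = - 25 \left(17 + 23\right) = \left(-25\right) 40 = -1000$)
$N k = \left(- \frac{1}{44}\right) \left(-1000\right) = \frac{250}{11}$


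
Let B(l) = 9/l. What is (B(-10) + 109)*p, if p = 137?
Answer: 148097/10 ≈ 14810.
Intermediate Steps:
(B(-10) + 109)*p = (9/(-10) + 109)*137 = (9*(-⅒) + 109)*137 = (-9/10 + 109)*137 = (1081/10)*137 = 148097/10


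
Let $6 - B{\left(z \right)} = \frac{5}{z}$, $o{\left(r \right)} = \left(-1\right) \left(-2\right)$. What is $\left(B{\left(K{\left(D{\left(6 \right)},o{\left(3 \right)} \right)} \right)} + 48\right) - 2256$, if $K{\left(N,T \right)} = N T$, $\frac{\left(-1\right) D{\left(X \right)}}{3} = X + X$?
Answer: $- \frac{158539}{72} \approx -2201.9$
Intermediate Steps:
$o{\left(r \right)} = 2$
$D{\left(X \right)} = - 6 X$ ($D{\left(X \right)} = - 3 \left(X + X\right) = - 3 \cdot 2 X = - 6 X$)
$B{\left(z \right)} = 6 - \frac{5}{z}$
$\left(B{\left(K{\left(D{\left(6 \right)},o{\left(3 \right)} \right)} \right)} + 48\right) - 2256 = \left(\left(6 - \frac{5}{\left(-6\right) 6 \cdot 2}\right) + 48\right) - 2256 = \left(\left(6 - \frac{5}{\left(-36\right) 2}\right) + 48\right) - 2256 = \left(\left(6 - \frac{5}{-72}\right) + 48\right) - 2256 = \left(\left(6 - - \frac{5}{72}\right) + 48\right) - 2256 = \left(\left(6 + \frac{5}{72}\right) + 48\right) - 2256 = \left(\frac{437}{72} + 48\right) - 2256 = \frac{3893}{72} - 2256 = - \frac{158539}{72}$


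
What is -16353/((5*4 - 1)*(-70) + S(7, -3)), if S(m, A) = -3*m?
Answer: 16353/1351 ≈ 12.104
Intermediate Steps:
-16353/((5*4 - 1)*(-70) + S(7, -3)) = -16353/((5*4 - 1)*(-70) - 3*7) = -16353/((20 - 1)*(-70) - 21) = -16353/(19*(-70) - 21) = -16353/(-1330 - 21) = -16353/(-1351) = -16353*(-1/1351) = 16353/1351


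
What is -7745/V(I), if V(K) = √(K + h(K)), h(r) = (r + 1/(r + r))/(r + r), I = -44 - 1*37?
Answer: 1254690*I*√2112641/2112641 ≈ 863.22*I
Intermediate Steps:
I = -81 (I = -44 - 37 = -81)
h(r) = (r + 1/(2*r))/(2*r) (h(r) = (r + 1/(2*r))/((2*r)) = (r + 1/(2*r))*(1/(2*r)) = (r + 1/(2*r))/(2*r))
V(K) = √(½ + K + 1/(4*K²)) (V(K) = √(K + (½ + 1/(4*K²))) = √(½ + K + 1/(4*K²)))
-7745/V(I) = -7745*2/√(2 + (-81)⁻² + 4*(-81)) = -7745*2/√(2 + 1/6561 - 324) = -7745*(-162*I*√2112641/2112641) = -(-1254690)*I*√2112641/2112641 = 1254690*I*√2112641/2112641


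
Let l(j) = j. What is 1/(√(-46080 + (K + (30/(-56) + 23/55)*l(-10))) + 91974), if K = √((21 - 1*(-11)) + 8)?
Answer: 1/(91974 + I*√(7096139/154 - 2*√10)) ≈ 1.0873e-5 - 2.537e-8*I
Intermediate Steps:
K = 2*√10 (K = √((21 + 11) + 8) = √(32 + 8) = √40 = 2*√10 ≈ 6.3246)
1/(√(-46080 + (K + (30/(-56) + 23/55)*l(-10))) + 91974) = 1/(√(-46080 + (2*√10 + (30/(-56) + 23/55)*(-10))) + 91974) = 1/(√(-46080 + (2*√10 + (30*(-1/56) + 23*(1/55))*(-10))) + 91974) = 1/(√(-46080 + (2*√10 + (-15/28 + 23/55)*(-10))) + 91974) = 1/(√(-46080 + (2*√10 - 181/1540*(-10))) + 91974) = 1/(√(-46080 + (2*√10 + 181/154)) + 91974) = 1/(√(-46080 + (181/154 + 2*√10)) + 91974) = 1/(√(-7096139/154 + 2*√10) + 91974) = 1/(91974 + √(-7096139/154 + 2*√10))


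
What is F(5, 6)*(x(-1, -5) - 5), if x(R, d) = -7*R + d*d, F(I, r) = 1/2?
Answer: 27/2 ≈ 13.500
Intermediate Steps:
F(I, r) = ½ (F(I, r) = 1*(½) = ½)
x(R, d) = d² - 7*R (x(R, d) = -7*R + d² = d² - 7*R)
F(5, 6)*(x(-1, -5) - 5) = (((-5)² - 7*(-1)) - 5)/2 = ((25 + 7) - 5)/2 = (32 - 5)/2 = (½)*27 = 27/2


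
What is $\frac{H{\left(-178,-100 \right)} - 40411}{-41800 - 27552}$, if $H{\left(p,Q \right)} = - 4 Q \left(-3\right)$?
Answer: $\frac{41611}{69352} \approx 0.6$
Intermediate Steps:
$H{\left(p,Q \right)} = 12 Q$
$\frac{H{\left(-178,-100 \right)} - 40411}{-41800 - 27552} = \frac{12 \left(-100\right) - 40411}{-41800 - 27552} = \frac{-1200 - 40411}{-69352} = \left(-41611\right) \left(- \frac{1}{69352}\right) = \frac{41611}{69352}$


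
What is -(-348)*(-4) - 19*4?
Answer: -1468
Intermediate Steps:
-(-348)*(-4) - 19*4 = -116*12 - 76 = -1392 - 76 = -1468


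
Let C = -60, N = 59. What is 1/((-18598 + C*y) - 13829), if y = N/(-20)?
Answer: -1/32250 ≈ -3.1008e-5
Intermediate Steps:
y = -59/20 (y = 59/(-20) = 59*(-1/20) = -59/20 ≈ -2.9500)
1/((-18598 + C*y) - 13829) = 1/((-18598 - 60*(-59/20)) - 13829) = 1/((-18598 + 177) - 13829) = 1/(-18421 - 13829) = 1/(-32250) = -1/32250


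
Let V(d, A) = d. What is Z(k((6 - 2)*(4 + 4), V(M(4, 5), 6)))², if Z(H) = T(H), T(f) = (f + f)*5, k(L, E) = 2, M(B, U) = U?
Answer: 400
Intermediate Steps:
T(f) = 10*f (T(f) = (2*f)*5 = 10*f)
Z(H) = 10*H
Z(k((6 - 2)*(4 + 4), V(M(4, 5), 6)))² = (10*2)² = 20² = 400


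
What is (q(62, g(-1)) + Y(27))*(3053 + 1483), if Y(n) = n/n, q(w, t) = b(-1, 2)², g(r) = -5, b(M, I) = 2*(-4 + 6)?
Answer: 77112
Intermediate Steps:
b(M, I) = 4 (b(M, I) = 2*2 = 4)
q(w, t) = 16 (q(w, t) = 4² = 16)
Y(n) = 1
(q(62, g(-1)) + Y(27))*(3053 + 1483) = (16 + 1)*(3053 + 1483) = 17*4536 = 77112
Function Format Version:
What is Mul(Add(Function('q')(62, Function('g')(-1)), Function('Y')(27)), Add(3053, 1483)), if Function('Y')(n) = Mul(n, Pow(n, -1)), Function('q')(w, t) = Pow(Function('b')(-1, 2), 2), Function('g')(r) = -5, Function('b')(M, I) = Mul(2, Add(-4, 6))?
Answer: 77112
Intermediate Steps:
Function('b')(M, I) = 4 (Function('b')(M, I) = Mul(2, 2) = 4)
Function('q')(w, t) = 16 (Function('q')(w, t) = Pow(4, 2) = 16)
Function('Y')(n) = 1
Mul(Add(Function('q')(62, Function('g')(-1)), Function('Y')(27)), Add(3053, 1483)) = Mul(Add(16, 1), Add(3053, 1483)) = Mul(17, 4536) = 77112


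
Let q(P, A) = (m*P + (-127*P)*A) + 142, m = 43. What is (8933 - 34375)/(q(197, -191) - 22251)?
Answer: -25442/4764991 ≈ -0.0053394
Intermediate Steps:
q(P, A) = 142 + 43*P - 127*A*P (q(P, A) = (43*P + (-127*P)*A) + 142 = (43*P - 127*A*P) + 142 = 142 + 43*P - 127*A*P)
(8933 - 34375)/(q(197, -191) - 22251) = (8933 - 34375)/((142 + 43*197 - 127*(-191)*197) - 22251) = -25442/((142 + 8471 + 4778629) - 22251) = -25442/(4787242 - 22251) = -25442/4764991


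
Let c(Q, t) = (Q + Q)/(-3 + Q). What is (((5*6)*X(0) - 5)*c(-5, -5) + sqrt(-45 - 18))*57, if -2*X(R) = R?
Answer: -1425/4 + 171*I*sqrt(7) ≈ -356.25 + 452.42*I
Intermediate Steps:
c(Q, t) = 2*Q/(-3 + Q) (c(Q, t) = (2*Q)/(-3 + Q) = 2*Q/(-3 + Q))
X(R) = -R/2
(((5*6)*X(0) - 5)*c(-5, -5) + sqrt(-45 - 18))*57 = (((5*6)*(-1/2*0) - 5)*(2*(-5)/(-3 - 5)) + sqrt(-45 - 18))*57 = ((30*0 - 5)*(2*(-5)/(-8)) + sqrt(-63))*57 = ((0 - 5)*(2*(-5)*(-1/8)) + 3*I*sqrt(7))*57 = (-5*5/4 + 3*I*sqrt(7))*57 = (-25/4 + 3*I*sqrt(7))*57 = -1425/4 + 171*I*sqrt(7)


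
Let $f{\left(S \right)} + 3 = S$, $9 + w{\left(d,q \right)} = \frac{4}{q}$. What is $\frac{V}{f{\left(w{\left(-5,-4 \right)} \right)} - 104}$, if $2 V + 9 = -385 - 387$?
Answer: $\frac{781}{234} \approx 3.3376$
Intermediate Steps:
$w{\left(d,q \right)} = -9 + \frac{4}{q}$
$f{\left(S \right)} = -3 + S$
$V = - \frac{781}{2}$ ($V = - \frac{9}{2} + \frac{-385 - 387}{2} = - \frac{9}{2} + \frac{1}{2} \left(-772\right) = - \frac{9}{2} - 386 = - \frac{781}{2} \approx -390.5$)
$\frac{V}{f{\left(w{\left(-5,-4 \right)} \right)} - 104} = \frac{1}{\left(-3 - \left(9 - \frac{4}{-4}\right)\right) - 104} \left(- \frac{781}{2}\right) = \frac{1}{\left(-3 + \left(-9 + 4 \left(- \frac{1}{4}\right)\right)\right) - 104} \left(- \frac{781}{2}\right) = \frac{1}{\left(-3 - 10\right) - 104} \left(- \frac{781}{2}\right) = \frac{1}{-13 - 104} \left(- \frac{781}{2}\right) = \frac{1}{-117} \left(- \frac{781}{2}\right) = \left(- \frac{1}{117}\right) \left(- \frac{781}{2}\right) = \frac{781}{234}$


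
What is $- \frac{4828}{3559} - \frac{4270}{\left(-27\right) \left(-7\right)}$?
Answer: $- \frac{2301346}{96093} \approx -23.949$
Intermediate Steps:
$- \frac{4828}{3559} - \frac{4270}{\left(-27\right) \left(-7\right)} = \left(-4828\right) \frac{1}{3559} - \frac{4270}{189} = - \frac{4828}{3559} - \frac{610}{27} = - \frac{2301346}{96093}$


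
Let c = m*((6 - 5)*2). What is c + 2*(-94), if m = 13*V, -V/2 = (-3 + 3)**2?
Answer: -188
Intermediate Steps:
V = 0 (V = -2*(-3 + 3)**2 = -2*0**2 = -2*0 = 0)
m = 0 (m = 13*0 = 0)
c = 0 (c = 0*((6 - 5)*2) = 0*(1*2) = 0*2 = 0)
c + 2*(-94) = 0 + 2*(-94) = 0 - 188 = -188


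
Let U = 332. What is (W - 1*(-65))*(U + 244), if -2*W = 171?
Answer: -11808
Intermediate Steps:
W = -171/2 (W = -½*171 = -171/2 ≈ -85.500)
(W - 1*(-65))*(U + 244) = (-171/2 - 1*(-65))*(332 + 244) = (-171/2 + 65)*576 = -41/2*576 = -11808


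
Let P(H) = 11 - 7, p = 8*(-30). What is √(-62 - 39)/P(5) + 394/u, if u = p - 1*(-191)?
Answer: -394/49 + I*√101/4 ≈ -8.0408 + 2.5125*I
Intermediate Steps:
p = -240
P(H) = 4
u = -49 (u = -240 - 1*(-191) = -240 + 191 = -49)
√(-62 - 39)/P(5) + 394/u = √(-62 - 39)/4 + 394/(-49) = √(-101)*(¼) + 394*(-1/49) = (I*√101)*(¼) - 394/49 = I*√101/4 - 394/49 = -394/49 + I*√101/4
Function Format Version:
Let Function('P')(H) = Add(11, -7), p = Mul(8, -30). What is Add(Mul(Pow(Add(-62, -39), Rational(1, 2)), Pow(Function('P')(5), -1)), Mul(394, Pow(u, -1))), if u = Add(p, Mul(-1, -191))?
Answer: Add(Rational(-394, 49), Mul(Rational(1, 4), I, Pow(101, Rational(1, 2)))) ≈ Add(-8.0408, Mul(2.5125, I))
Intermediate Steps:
p = -240
Function('P')(H) = 4
u = -49 (u = Add(-240, Mul(-1, -191)) = Add(-240, 191) = -49)
Add(Mul(Pow(Add(-62, -39), Rational(1, 2)), Pow(Function('P')(5), -1)), Mul(394, Pow(u, -1))) = Add(Mul(Pow(Add(-62, -39), Rational(1, 2)), Pow(4, -1)), Mul(394, Pow(-49, -1))) = Add(Mul(Pow(-101, Rational(1, 2)), Rational(1, 4)), Mul(394, Rational(-1, 49))) = Add(Mul(Mul(I, Pow(101, Rational(1, 2))), Rational(1, 4)), Rational(-394, 49)) = Add(Mul(Rational(1, 4), I, Pow(101, Rational(1, 2))), Rational(-394, 49)) = Add(Rational(-394, 49), Mul(Rational(1, 4), I, Pow(101, Rational(1, 2))))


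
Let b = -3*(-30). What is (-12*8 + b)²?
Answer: 36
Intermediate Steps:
b = 90
(-12*8 + b)² = (-12*8 + 90)² = (-96 + 90)² = (-6)² = 36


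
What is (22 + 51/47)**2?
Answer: 1177225/2209 ≈ 532.92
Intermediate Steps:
(22 + 51/47)**2 = (1085/47)**2 = 1177225/2209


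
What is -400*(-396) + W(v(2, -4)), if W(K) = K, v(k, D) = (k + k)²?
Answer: 158416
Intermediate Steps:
v(k, D) = 4*k² (v(k, D) = (2*k)² = 4*k²)
-400*(-396) + W(v(2, -4)) = -400*(-396) + 4*2² = 158400 + 4*4 = 158400 + 16 = 158416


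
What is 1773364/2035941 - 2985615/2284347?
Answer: -675852418469/1550265238509 ≈ -0.43596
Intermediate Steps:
1773364/2035941 - 2985615/2284347 = 1773364*(1/2035941) - 2985615*1/2284347 = 1773364/2035941 - 995205/761449 = -675852418469/1550265238509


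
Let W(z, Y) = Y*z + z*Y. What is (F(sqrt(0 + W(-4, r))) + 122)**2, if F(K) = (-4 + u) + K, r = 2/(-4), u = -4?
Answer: 13456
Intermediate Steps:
r = -1/2 (r = 2*(-1/4) = -1/2 ≈ -0.50000)
W(z, Y) = 2*Y*z (W(z, Y) = Y*z + Y*z = 2*Y*z)
F(K) = -8 + K (F(K) = (-4 - 4) + K = -8 + K)
(F(sqrt(0 + W(-4, r))) + 122)**2 = ((-8 + sqrt(0 + 2*(-1/2)*(-4))) + 122)**2 = ((-8 + sqrt(0 + 4)) + 122)**2 = ((-8 + sqrt(4)) + 122)**2 = ((-8 + 2) + 122)**2 = (-6 + 122)**2 = 116**2 = 13456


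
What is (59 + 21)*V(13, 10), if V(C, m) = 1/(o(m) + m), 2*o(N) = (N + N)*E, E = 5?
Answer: 4/3 ≈ 1.3333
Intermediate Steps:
o(N) = 5*N (o(N) = ((N + N)*5)/2 = ((2*N)*5)/2 = (10*N)/2 = 5*N)
V(C, m) = 1/(6*m) (V(C, m) = 1/(5*m + m) = 1/(6*m))
(59 + 21)*V(13, 10) = (59 + 21)*((⅙)/10) = 80*((⅙)*(⅒)) = 80*(1/60) = 4/3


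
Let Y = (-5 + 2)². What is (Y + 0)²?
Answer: 81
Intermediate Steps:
Y = 9 (Y = (-3)² = 9)
(Y + 0)² = (9 + 0)² = 9² = 81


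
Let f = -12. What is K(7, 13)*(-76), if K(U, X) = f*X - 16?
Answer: 13072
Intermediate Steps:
K(U, X) = -16 - 12*X (K(U, X) = -12*X - 16 = -16 - 12*X)
K(7, 13)*(-76) = (-16 - 12*13)*(-76) = (-16 - 156)*(-76) = -172*(-76) = 13072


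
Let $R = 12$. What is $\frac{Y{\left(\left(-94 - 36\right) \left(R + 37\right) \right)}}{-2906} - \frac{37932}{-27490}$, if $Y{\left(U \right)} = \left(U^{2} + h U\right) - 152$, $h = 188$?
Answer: $- \frac{270605911932}{19971485} \approx -13550.0$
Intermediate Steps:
$Y{\left(U \right)} = -152 + U^{2} + 188 U$ ($Y{\left(U \right)} = \left(U^{2} + 188 U\right) - 152 = -152 + U^{2} + 188 U$)
$\frac{Y{\left(\left(-94 - 36\right) \left(R + 37\right) \right)}}{-2906} - \frac{37932}{-27490} = \frac{-152 + \left(\left(-94 - 36\right) \left(12 + 37\right)\right)^{2} + 188 \left(-94 - 36\right) \left(12 + 37\right)}{-2906} - \frac{37932}{-27490} = \left(-152 + \left(\left(-130\right) 49\right)^{2} + 188 \left(\left(-130\right) 49\right)\right) \left(- \frac{1}{2906}\right) - - \frac{18966}{13745} = \left(-152 + \left(-6370\right)^{2} + 188 \left(-6370\right)\right) \left(- \frac{1}{2906}\right) + \frac{18966}{13745} = \left(-152 + 40576900 - 1197560\right) \left(- \frac{1}{2906}\right) + \frac{18966}{13745} = 39379188 \left(- \frac{1}{2906}\right) + \frac{18966}{13745} = - \frac{19689594}{1453} + \frac{18966}{13745} = - \frac{270605911932}{19971485}$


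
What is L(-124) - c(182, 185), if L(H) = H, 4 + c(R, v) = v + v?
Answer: -490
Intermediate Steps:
c(R, v) = -4 + 2*v (c(R, v) = -4 + (v + v) = -4 + 2*v)
L(-124) - c(182, 185) = -124 - (-4 + 2*185) = -124 - (-4 + 370) = -124 - 1*366 = -124 - 366 = -490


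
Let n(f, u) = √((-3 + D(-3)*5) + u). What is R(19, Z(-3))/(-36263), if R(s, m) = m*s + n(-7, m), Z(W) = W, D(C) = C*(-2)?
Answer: 57/36263 - 2*√6/36263 ≈ 0.0014368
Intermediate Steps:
D(C) = -2*C
n(f, u) = √(27 + u) (n(f, u) = √((-3 - 2*(-3)*5) + u) = √((-3 + 6*5) + u) = √((-3 + 30) + u) = √(27 + u))
R(s, m) = √(27 + m) + m*s (R(s, m) = m*s + √(27 + m) = √(27 + m) + m*s)
R(19, Z(-3))/(-36263) = (√(27 - 3) - 3*19)/(-36263) = (√24 - 57)*(-1/36263) = (2*√6 - 57)*(-1/36263) = (-57 + 2*√6)*(-1/36263) = 57/36263 - 2*√6/36263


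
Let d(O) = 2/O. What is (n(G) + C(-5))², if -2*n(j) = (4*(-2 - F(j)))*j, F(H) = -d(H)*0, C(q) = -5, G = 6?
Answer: 361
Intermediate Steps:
F(H) = 0 (F(H) = -2/H*0 = 0)
n(j) = 4*j (n(j) = -4*(-2 - 1*0)*j/2 = -4*(-2 + 0)*j/2 = -4*(-2)*j/2 = -(-4)*j = 4*j)
(n(G) + C(-5))² = (4*6 - 5)² = (24 - 5)² = 19² = 361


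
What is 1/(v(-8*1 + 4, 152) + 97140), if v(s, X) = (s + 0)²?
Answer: 1/97156 ≈ 1.0293e-5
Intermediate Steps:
v(s, X) = s²
1/(v(-8*1 + 4, 152) + 97140) = 1/((-8*1 + 4)² + 97140) = 1/((-8 + 4)² + 97140) = 1/((-4)² + 97140) = 1/(16 + 97140) = 1/97156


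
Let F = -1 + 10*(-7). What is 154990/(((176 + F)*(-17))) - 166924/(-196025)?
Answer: -6016791082/69980925 ≈ -85.978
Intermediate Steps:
F = -71 (F = -1 - 70 = -71)
154990/(((176 + F)*(-17))) - 166924/(-196025) = 154990/(((176 - 71)*(-17))) - 166924/(-196025) = 154990/((105*(-17))) - 166924*(-1/196025) = 154990/(-1785) + 166924/196025 = 154990*(-1/1785) + 166924/196025 = -30998/357 + 166924/196025 = -6016791082/69980925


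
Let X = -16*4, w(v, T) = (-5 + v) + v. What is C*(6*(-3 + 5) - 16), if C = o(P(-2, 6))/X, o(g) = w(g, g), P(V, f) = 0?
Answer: -5/16 ≈ -0.31250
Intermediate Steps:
w(v, T) = -5 + 2*v
o(g) = -5 + 2*g
X = -64
C = 5/64 (C = (-5 + 2*0)/(-64) = (-5 + 0)*(-1/64) = -5*(-1/64) = 5/64 ≈ 0.078125)
C*(6*(-3 + 5) - 16) = 5*(6*(-3 + 5) - 16)/64 = 5*(6*2 - 16)/64 = 5*(12 - 16)/64 = (5/64)*(-4) = -5/16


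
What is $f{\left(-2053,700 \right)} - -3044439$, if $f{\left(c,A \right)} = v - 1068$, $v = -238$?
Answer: $3043133$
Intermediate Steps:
$f{\left(c,A \right)} = -1306$ ($f{\left(c,A \right)} = -238 - 1068 = -1306$)
$f{\left(-2053,700 \right)} - -3044439 = -1306 - -3044439 = -1306 + 3044439 = 3043133$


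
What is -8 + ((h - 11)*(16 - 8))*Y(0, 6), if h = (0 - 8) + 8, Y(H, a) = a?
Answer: -536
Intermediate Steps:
h = 0 (h = -8 + 8 = 0)
-8 + ((h - 11)*(16 - 8))*Y(0, 6) = -8 + ((0 - 11)*(16 - 8))*6 = -8 - 11*8*6 = -8 - 88*6 = -8 - 528 = -536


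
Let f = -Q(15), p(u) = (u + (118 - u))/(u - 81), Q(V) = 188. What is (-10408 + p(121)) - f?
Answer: -204341/20 ≈ -10217.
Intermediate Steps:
p(u) = 118/(-81 + u)
f = -188 (f = -1*188 = -188)
(-10408 + p(121)) - f = (-10408 + 118/(-81 + 121)) - 1*(-188) = (-10408 + 118/40) + 188 = (-10408 + 118*(1/40)) + 188 = (-10408 + 59/20) + 188 = -208101/20 + 188 = -204341/20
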